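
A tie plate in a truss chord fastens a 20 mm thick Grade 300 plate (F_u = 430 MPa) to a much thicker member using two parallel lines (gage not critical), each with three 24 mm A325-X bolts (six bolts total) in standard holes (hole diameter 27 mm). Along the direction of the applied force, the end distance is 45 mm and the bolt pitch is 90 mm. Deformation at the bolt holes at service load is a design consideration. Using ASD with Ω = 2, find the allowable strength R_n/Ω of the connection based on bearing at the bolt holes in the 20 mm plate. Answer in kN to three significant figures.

Per bolt r_n = 1.2 l_c t F_u ≤ 2.4 d t F_u; upper limit = 2.4 × 24 × 20 × 430 / 1000 = 495.4 kN.
Edge bolt: l_c = 45 − 27/2 = 31.5 mm → 1.2 × 31.5 × 20 × 430 / 1000 = 325.1 → r_n = 325.1 kN.
Interior bolts: l_c = 90 − 27 = 63 mm → 1.2 × 63 × 20 × 430 / 1000 = 650.2 → r_n = 495.4 kN.
R_n = 2 × 325.1 + 4 × 495.4 = 2632 kN.
Allowable strength R_n/Ω = 2632 / 2 = 1320 kN.

1320 kN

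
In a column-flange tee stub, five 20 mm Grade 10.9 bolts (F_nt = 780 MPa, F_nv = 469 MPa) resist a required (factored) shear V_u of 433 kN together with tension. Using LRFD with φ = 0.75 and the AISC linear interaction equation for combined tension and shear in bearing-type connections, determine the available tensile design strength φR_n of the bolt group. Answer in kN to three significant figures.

A_b = π·20²/4 = 314.2 mm²; f_rv = 433 × 1000 / (5 × 314.2) = 275.7 MPa.
F'_nt = 1.3 F_nt − (F_nt / φF_nv) f_rv = 1.3·780 − (780/(0.75·469))·275.7 = 402.7 MPa, capped at F_nt → F'_nt = 402.7 MPa.
R_n = F'_nt · A_b · n = 402.7 × 314.2 × 5 / 1000 = 632.6 kN.
Design strength φR_n = 0.75 × 632.6 = 474 kN.

474 kN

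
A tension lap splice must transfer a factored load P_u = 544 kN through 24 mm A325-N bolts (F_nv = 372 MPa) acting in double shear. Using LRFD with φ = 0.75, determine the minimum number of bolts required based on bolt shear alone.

A_b = π·24²/4 = 452.4 mm².
Per-bolt design strength φR_n = 0.75 × 372 × 452.4 × 2 / 1000 = 252.4 kN.
n ≥ 544 / 252.4 = 2.155 → use 3 bolts.

3 bolts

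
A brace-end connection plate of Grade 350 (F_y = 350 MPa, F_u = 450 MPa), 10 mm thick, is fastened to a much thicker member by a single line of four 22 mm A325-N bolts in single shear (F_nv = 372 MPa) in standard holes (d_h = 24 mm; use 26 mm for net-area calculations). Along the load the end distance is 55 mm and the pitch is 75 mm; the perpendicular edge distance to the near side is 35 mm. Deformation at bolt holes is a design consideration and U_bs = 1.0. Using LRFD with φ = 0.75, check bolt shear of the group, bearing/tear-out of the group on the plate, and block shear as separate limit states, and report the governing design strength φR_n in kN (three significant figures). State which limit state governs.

424 kN (bolt shear governs)

Bolt shear: A_b = π·22²/4 = 380.1 mm²; R_n = 372 × 380.1 × 4 × 1 / 1000 = 565.6 kN → 0.75 × 565.6 = 424 kN.
Bearing: edge l_c = 43, r_n = 232.2 kN; interior l_c = 51, r_n = 237.6 kN; R_n = 232.2 + 3·237.6 = 945 kN → 709 kN.
Block shear: A_gv = 2800, A_nv = 1890, A_nt = 220 mm²; R_n = min(0.6F_uA_nv, 0.6F_yA_gv) + U_bs·F_u·A_nt = 609.3 kN → 457 kN.
Bolt shear governs: 424 kN.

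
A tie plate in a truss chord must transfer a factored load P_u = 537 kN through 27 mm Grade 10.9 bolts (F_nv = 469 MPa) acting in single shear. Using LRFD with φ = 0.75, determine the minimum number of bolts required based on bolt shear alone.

3 bolts

A_b = π·27²/4 = 572.6 mm².
Per-bolt design strength φR_n = 0.75 × 469 × 572.6 × 1 / 1000 = 201.4 kN.
n ≥ 537 / 201.4 = 2.666 → use 3 bolts.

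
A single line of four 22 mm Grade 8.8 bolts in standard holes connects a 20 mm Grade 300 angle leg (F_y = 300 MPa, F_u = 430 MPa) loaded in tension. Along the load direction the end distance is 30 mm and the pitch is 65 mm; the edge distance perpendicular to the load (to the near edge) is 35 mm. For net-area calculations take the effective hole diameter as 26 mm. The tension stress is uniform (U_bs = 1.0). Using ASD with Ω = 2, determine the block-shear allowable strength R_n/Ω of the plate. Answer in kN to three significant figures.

440 kN

Shear plane L_v = 30 + 3·65 = 225 mm; A_gv = 225 × 20 = 4500 mm².
A_nv = (225 − 3.5·26) × 20 = 2680 mm².
A_nt = (35 − 0.5·26) × 20 = 440 mm².
0.6 F_u A_nv = 691.4 kN; 0.6 F_y A_gv = 810 kN → shear rupture governs the shear term.
R_n = 691.4 + 1.0 × 430 × 440 / 1000 = 880.6 kN.
Allowable strength R_n/Ω = 880.6 / 2 = 440 kN.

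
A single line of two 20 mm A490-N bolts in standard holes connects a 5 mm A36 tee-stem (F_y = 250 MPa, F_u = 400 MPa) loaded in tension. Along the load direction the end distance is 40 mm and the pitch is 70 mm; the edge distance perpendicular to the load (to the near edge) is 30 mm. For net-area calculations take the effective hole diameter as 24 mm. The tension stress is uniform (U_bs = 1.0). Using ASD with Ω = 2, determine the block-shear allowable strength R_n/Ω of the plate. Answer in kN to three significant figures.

Shear plane L_v = 40 + 1·70 = 110 mm; A_gv = 110 × 5 = 550 mm².
A_nv = (110 − 1.5·24) × 5 = 370 mm².
A_nt = (30 − 0.5·24) × 5 = 90 mm².
0.6 F_u A_nv = 88.8 kN; 0.6 F_y A_gv = 82.5 kN → shear yielding governs the shear term.
R_n = 82.5 + 1.0 × 400 × 90 / 1000 = 118.5 kN.
Allowable strength R_n/Ω = 118.5 / 2 = 59.2 kN.

59.2 kN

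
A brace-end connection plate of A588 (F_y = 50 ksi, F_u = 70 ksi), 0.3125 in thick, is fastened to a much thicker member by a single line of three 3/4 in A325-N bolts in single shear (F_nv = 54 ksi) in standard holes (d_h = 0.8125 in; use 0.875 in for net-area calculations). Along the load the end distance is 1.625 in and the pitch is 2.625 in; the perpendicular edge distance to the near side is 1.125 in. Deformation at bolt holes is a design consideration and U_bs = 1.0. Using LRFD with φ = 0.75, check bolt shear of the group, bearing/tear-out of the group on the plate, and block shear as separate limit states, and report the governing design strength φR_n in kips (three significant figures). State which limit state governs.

53.7 kips (bolt shear governs)

Bolt shear: A_b = π·0.75²/4 = 0.4418 in²; R_n = 54 × 0.4418 × 3 × 1 = 71.57 kips → 0.75 × 71.57 = 53.7 kips.
Bearing: edge l_c = 1.219, r_n = 31.99 kips; interior l_c = 1.812, r_n = 39.38 kips; R_n = 31.99 + 2·39.38 = 110.7 kips → 83.1 kips.
Block shear: A_gv = 2.148, A_nv = 1.465, A_nt = 0.2148 in²; R_n = min(0.6F_uA_nv, 0.6F_yA_gv) + U_bs·F_u·A_nt = 76.56 kips → 57.4 kips.
Bolt shear governs: 53.7 kips.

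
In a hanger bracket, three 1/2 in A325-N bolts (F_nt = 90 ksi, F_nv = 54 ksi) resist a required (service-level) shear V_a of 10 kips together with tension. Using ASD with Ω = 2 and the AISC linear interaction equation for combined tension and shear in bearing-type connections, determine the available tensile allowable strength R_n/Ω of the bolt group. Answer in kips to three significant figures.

17.8 kips

A_b = π·0.5²/4 = 0.1963 in²; f_rv = 10 / (3 × 0.1963) = 16.98 ksi.
F'_nt = 1.3 F_nt − (Ω F_nt / F_nv) f_rv = 1.3·90 − (2·90/54)·16.98 = 60.41 ksi, capped at F_nt → F'_nt = 60.41 ksi.
R_n = F'_nt · A_b · n = 60.41 × 0.1963 × 3 = 35.59 kips.
Allowable strength R_n/Ω = 35.59 / 2 = 17.8 kips.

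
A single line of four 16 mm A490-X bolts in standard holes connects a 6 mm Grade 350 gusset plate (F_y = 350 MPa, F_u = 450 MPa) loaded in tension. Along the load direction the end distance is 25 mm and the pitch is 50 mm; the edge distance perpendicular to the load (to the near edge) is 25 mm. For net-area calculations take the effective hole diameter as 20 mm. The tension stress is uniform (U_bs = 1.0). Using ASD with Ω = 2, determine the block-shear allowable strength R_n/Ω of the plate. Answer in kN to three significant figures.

105 kN

Shear plane L_v = 25 + 3·50 = 175 mm; A_gv = 175 × 6 = 1050 mm².
A_nv = (175 − 3.5·20) × 6 = 630 mm².
A_nt = (25 − 0.5·20) × 6 = 90 mm².
0.6 F_u A_nv = 170.1 kN; 0.6 F_y A_gv = 220.5 kN → shear rupture governs the shear term.
R_n = 170.1 + 1.0 × 450 × 90 / 1000 = 210.6 kN.
Allowable strength R_n/Ω = 210.6 / 2 = 105 kN.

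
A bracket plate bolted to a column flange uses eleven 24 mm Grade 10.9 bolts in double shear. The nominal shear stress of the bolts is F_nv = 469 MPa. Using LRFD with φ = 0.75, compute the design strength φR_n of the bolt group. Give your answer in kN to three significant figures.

3500 kN

A_b = π × 24² / 4 = 452.4 mm².
R_n = F_nv · A_b · n · n_s = 469 × 452.4 × 11 × 2 / 1000 = 4668 kN.
Design strength φR_n = 0.75 × 4668 = 3500 kN.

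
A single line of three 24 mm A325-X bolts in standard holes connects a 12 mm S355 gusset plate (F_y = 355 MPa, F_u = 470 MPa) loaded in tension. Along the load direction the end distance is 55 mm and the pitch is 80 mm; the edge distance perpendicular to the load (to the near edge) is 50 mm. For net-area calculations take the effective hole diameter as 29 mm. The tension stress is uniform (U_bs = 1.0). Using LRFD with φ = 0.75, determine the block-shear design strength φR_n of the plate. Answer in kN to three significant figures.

512 kN

Shear plane L_v = 55 + 2·80 = 215 mm; A_gv = 215 × 12 = 2580 mm².
A_nv = (215 − 2.5·29) × 12 = 1710 mm².
A_nt = (50 − 0.5·29) × 12 = 426 mm².
0.6 F_u A_nv = 482.2 kN; 0.6 F_y A_gv = 549.5 kN → shear rupture governs the shear term.
R_n = 482.2 + 1.0 × 470 × 426 / 1000 = 682.4 kN.
Design strength φR_n = 0.75 × 682.4 = 512 kN.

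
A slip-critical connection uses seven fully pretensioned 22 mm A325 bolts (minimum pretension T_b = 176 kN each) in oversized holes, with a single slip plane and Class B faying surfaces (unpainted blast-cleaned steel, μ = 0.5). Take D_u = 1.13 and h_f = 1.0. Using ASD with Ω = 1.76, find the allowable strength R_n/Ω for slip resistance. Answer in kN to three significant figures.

R_n = μ · D_u · h_f · T_b · n_s · n_b = 0.5 × 1.13 × 1.0 × 176 × 1 × 7 = 696.1 kN.
Allowable strength R_n/Ω = 696.1 / 1.76 = 395 kN.

395 kN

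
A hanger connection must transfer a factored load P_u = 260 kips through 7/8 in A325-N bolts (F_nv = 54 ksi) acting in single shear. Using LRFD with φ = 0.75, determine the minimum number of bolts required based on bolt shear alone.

A_b = π·0.875²/4 = 0.6013 in².
Per-bolt design strength φR_n = 0.75 × 54 × 0.6013 × 1 = 24.35 kips.
n ≥ 260 / 24.35 = 10.68 → use 11 bolts.

11 bolts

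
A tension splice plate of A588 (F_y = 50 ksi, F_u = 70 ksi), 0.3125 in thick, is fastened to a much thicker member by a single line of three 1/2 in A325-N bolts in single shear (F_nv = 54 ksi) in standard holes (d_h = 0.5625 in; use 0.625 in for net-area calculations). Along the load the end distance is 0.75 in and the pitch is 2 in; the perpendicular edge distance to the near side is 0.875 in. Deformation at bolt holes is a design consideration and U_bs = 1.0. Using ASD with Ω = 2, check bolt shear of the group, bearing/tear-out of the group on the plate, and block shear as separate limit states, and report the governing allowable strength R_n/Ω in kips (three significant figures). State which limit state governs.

15.9 kips (bolt shear governs)

Bolt shear: A_b = π·0.5²/4 = 0.1963 in²; R_n = 54 × 0.1963 × 3 × 1 = 31.81 kips → 31.81 / 2 = 15.9 kips.
Bearing: edge l_c = 0.4688, r_n = 12.3 kips; interior l_c = 1.438, r_n = 26.25 kips; R_n = 12.3 + 2·26.25 = 64.8 kips → 32.4 kips.
Block shear: A_gv = 1.484, A_nv = 0.9961, A_nt = 0.1758 in²; R_n = min(0.6F_uA_nv, 0.6F_yA_gv) + U_bs·F_u·A_nt = 54.14 kips → 27.1 kips.
Bolt shear governs: 15.9 kips.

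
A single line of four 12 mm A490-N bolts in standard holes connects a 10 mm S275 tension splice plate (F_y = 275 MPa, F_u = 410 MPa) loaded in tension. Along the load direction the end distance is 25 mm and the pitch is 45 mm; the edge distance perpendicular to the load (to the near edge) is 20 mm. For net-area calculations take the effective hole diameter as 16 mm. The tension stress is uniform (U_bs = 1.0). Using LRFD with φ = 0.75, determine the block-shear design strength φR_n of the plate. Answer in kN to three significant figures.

Shear plane L_v = 25 + 3·45 = 160 mm; A_gv = 160 × 10 = 1600 mm².
A_nv = (160 − 3.5·16) × 10 = 1040 mm².
A_nt = (20 − 0.5·16) × 10 = 120 mm².
0.6 F_u A_nv = 255.8 kN; 0.6 F_y A_gv = 264 kN → shear rupture governs the shear term.
R_n = 255.8 + 1.0 × 410 × 120 / 1000 = 305 kN.
Design strength φR_n = 0.75 × 305 = 229 kN.

229 kN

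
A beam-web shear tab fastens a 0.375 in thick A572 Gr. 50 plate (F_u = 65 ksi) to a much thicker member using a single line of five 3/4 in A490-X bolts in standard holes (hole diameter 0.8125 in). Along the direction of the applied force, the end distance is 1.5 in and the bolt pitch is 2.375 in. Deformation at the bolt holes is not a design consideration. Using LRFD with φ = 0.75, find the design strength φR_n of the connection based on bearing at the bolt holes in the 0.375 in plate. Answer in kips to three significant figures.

Per bolt r_n = 1.5 l_c t F_u ≤ 3.0 d t F_u; upper limit = 3.0 × 0.75 × 0.375 × 65 = 54.84 kips.
Edge bolt: l_c = 1.5 − 0.8125/2 = 1.094 in → 1.5 × 1.094 × 0.375 × 65 = 39.99 → r_n = 39.99 kips.
Interior bolts: l_c = 2.375 − 0.8125 = 1.562 in → 1.5 × 1.562 × 0.375 × 65 = 57.13 → r_n = 54.84 kips.
R_n = 1 × 39.99 + 4 × 54.84 = 259.4 kips.
Design strength φR_n = 0.75 × 259.4 = 195 kips.

195 kips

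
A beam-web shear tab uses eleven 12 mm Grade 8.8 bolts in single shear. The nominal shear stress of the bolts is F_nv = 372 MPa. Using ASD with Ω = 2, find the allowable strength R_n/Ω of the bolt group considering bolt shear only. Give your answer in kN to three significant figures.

A_b = π × 12² / 4 = 113.1 mm².
R_n = F_nv · A_b · n · n_s = 372 × 113.1 × 11 × 1 / 1000 = 462.8 kN.
Allowable strength R_n/Ω = 462.8 / 2 = 231 kN.

231 kN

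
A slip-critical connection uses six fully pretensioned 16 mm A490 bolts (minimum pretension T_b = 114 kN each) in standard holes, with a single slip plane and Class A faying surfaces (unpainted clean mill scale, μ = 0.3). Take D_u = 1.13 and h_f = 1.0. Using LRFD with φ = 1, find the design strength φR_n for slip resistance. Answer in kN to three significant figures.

R_n = μ · D_u · h_f · T_b · n_s · n_b = 0.3 × 1.13 × 1.0 × 114 × 1 × 6 = 231.9 kN.
Design strength φR_n = 1 × 231.9 = 232 kN.

232 kN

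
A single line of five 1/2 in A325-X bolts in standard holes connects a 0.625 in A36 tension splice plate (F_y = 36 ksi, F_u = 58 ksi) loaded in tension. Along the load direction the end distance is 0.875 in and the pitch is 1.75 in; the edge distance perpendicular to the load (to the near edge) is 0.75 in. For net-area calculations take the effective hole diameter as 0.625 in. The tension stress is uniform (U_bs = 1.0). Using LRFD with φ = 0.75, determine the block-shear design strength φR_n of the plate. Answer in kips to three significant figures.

91.6 kips

Shear plane L_v = 0.875 + 4·1.75 = 7.875 in; A_gv = 7.875 × 0.625 = 4.922 in².
A_nv = (7.875 − 4.5·0.625) × 0.625 = 3.164 in².
A_nt = (0.75 − 0.5·0.625) × 0.625 = 0.2734 in².
0.6 F_u A_nv = 110.1 kips; 0.6 F_y A_gv = 106.3 kips → shear yielding governs the shear term.
R_n = 106.3 + 1.0 × 58 × 0.2734 = 122.2 kips.
Design strength φR_n = 0.75 × 122.2 = 91.6 kips.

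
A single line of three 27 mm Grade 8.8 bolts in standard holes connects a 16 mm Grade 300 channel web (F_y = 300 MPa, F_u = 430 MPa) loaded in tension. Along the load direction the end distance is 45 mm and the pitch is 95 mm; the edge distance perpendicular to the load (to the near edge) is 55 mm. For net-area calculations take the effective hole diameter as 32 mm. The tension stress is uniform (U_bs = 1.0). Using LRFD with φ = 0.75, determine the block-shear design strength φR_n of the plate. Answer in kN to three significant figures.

681 kN

Shear plane L_v = 45 + 2·95 = 235 mm; A_gv = 235 × 16 = 3760 mm².
A_nv = (235 − 2.5·32) × 16 = 2480 mm².
A_nt = (55 − 0.5·32) × 16 = 624 mm².
0.6 F_u A_nv = 639.8 kN; 0.6 F_y A_gv = 676.8 kN → shear rupture governs the shear term.
R_n = 639.8 + 1.0 × 430 × 624 / 1000 = 908.2 kN.
Design strength φR_n = 0.75 × 908.2 = 681 kN.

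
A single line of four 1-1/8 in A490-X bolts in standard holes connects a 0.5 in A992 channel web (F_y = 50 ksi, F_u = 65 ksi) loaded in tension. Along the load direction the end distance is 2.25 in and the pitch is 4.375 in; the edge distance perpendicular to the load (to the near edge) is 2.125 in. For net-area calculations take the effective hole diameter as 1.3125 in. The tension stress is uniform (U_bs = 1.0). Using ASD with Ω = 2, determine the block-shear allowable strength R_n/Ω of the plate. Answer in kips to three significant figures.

129 kips

Shear plane L_v = 2.25 + 3·4.375 = 15.38 in; A_gv = 15.38 × 0.5 = 7.688 in².
A_nv = (15.38 − 3.5·1.3125) × 0.5 = 5.391 in².
A_nt = (2.125 − 0.5·1.3125) × 0.5 = 0.7344 in².
0.6 F_u A_nv = 210.2 kips; 0.6 F_y A_gv = 230.6 kips → shear rupture governs the shear term.
R_n = 210.2 + 1.0 × 65 × 0.7344 = 258 kips.
Allowable strength R_n/Ω = 258 / 2 = 129 kips.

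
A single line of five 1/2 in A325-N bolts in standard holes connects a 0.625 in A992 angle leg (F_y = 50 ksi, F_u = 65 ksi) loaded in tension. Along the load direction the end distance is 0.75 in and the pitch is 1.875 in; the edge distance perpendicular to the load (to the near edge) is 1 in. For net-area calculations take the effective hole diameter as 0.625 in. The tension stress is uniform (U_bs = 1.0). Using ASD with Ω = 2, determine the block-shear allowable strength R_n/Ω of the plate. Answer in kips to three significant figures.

80.2 kips

Shear plane L_v = 0.75 + 4·1.875 = 8.25 in; A_gv = 8.25 × 0.625 = 5.156 in².
A_nv = (8.25 − 4.5·0.625) × 0.625 = 3.398 in².
A_nt = (1 − 0.5·0.625) × 0.625 = 0.4297 in².
0.6 F_u A_nv = 132.5 kips; 0.6 F_y A_gv = 154.7 kips → shear rupture governs the shear term.
R_n = 132.5 + 1.0 × 65 × 0.4297 = 160.5 kips.
Allowable strength R_n/Ω = 160.5 / 2 = 80.2 kips.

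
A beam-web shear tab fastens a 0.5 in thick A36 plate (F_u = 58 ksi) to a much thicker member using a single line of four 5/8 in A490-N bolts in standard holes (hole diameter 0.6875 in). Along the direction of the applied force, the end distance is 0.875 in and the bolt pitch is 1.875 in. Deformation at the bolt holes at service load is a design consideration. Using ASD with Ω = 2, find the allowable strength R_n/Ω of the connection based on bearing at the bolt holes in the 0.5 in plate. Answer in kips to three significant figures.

71.2 kips

Per bolt r_n = 1.2 l_c t F_u ≤ 2.4 d t F_u; upper limit = 2.4 × 0.625 × 0.5 × 58 = 43.5 kips.
Edge bolt: l_c = 0.875 − 0.6875/2 = 0.5312 in → 1.2 × 0.5312 × 0.5 × 58 = 18.49 → r_n = 18.49 kips.
Interior bolts: l_c = 1.875 − 0.6875 = 1.188 in → 1.2 × 1.188 × 0.5 × 58 = 41.33 → r_n = 41.33 kips.
R_n = 1 × 18.49 + 3 × 41.33 = 142.5 kips.
Allowable strength R_n/Ω = 142.5 / 2 = 71.2 kips.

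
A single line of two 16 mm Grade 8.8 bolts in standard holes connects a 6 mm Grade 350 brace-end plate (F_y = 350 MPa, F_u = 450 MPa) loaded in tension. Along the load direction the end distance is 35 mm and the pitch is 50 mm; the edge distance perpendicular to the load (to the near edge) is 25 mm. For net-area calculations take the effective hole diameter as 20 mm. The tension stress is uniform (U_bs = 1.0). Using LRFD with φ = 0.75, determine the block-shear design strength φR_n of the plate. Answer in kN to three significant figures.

Shear plane L_v = 35 + 1·50 = 85 mm; A_gv = 85 × 6 = 510 mm².
A_nv = (85 − 1.5·20) × 6 = 330 mm².
A_nt = (25 − 0.5·20) × 6 = 90 mm².
0.6 F_u A_nv = 89.1 kN; 0.6 F_y A_gv = 107.1 kN → shear rupture governs the shear term.
R_n = 89.1 + 1.0 × 450 × 90 / 1000 = 129.6 kN.
Design strength φR_n = 0.75 × 129.6 = 97.2 kN.

97.2 kN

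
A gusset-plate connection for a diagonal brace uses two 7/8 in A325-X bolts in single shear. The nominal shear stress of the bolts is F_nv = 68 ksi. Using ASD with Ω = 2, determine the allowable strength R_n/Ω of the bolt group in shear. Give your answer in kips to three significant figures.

40.9 kips

A_b = π × 0.875² / 4 = 0.6013 in².
R_n = F_nv · A_b · n · n_s = 68 × 0.6013 × 2 × 1 = 81.78 kips.
Allowable strength R_n/Ω = 81.78 / 2 = 40.9 kips.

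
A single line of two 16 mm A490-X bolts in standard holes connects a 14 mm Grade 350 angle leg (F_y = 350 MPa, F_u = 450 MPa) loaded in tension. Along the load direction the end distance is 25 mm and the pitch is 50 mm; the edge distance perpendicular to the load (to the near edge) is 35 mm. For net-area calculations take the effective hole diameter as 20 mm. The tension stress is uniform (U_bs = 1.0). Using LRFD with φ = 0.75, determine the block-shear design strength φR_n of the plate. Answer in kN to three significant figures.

Shear plane L_v = 25 + 1·50 = 75 mm; A_gv = 75 × 14 = 1050 mm².
A_nv = (75 − 1.5·20) × 14 = 630 mm².
A_nt = (35 − 0.5·20) × 14 = 350 mm².
0.6 F_u A_nv = 170.1 kN; 0.6 F_y A_gv = 220.5 kN → shear rupture governs the shear term.
R_n = 170.1 + 1.0 × 450 × 350 / 1000 = 327.6 kN.
Design strength φR_n = 0.75 × 327.6 = 246 kN.

246 kN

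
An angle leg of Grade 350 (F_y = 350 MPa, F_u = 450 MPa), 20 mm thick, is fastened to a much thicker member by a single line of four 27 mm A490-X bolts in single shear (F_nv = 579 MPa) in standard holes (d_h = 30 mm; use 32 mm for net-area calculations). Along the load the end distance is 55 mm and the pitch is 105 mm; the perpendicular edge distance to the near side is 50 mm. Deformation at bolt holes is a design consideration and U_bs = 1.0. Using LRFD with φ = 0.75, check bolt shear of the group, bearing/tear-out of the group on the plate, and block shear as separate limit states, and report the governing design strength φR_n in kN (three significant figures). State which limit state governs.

995 kN (bolt shear governs)

Bolt shear: A_b = π·27²/4 = 572.6 mm²; R_n = 579 × 572.6 × 4 × 1 / 1000 = 1326 kN → 0.75 × 1326 = 995 kN.
Bearing: edge l_c = 40, r_n = 432 kN; interior l_c = 75, r_n = 583.2 kN; R_n = 432 + 3·583.2 = 2182 kN → 1640 kN.
Block shear: A_gv = 7400, A_nv = 5160, A_nt = 680 mm²; R_n = min(0.6F_uA_nv, 0.6F_yA_gv) + U_bs·F_u·A_nt = 1699 kN → 1270 kN.
Bolt shear governs: 995 kN.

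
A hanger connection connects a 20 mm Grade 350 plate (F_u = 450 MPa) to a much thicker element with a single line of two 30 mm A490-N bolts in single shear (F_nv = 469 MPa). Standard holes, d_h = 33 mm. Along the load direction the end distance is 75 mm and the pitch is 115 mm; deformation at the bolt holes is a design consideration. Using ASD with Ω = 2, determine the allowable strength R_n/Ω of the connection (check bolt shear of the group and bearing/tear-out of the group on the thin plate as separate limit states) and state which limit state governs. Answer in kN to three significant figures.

Bolt shear: A_b = π·30²/4 = 706.9 mm²; R_n = 469 × 706.9 × 2 × 1 / 1000 = 663 kN → 663 / 2 = 332 kN.
Bearing (1.2 l_c t F_u ≤ 2.4 d t F_u): upper limit = 2.4·30·20·450 / 1000 = 648 kN.
  Edge l_c = 75 − 33/2 = 58.5 → r_n = 631.8 kN; interior l_c = 115 − 33 = 82 → r_n = 648 kN.
  R_n,bearing = 1·631.8 + 1·648 = 1280 kN → 1280 / 2 = 640 kN.
Bolt shear governs: 332 kN.

332 kN (bolt shear governs)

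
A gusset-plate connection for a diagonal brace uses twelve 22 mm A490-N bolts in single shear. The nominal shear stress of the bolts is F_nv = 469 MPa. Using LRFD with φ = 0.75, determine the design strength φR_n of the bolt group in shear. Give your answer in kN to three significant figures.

A_b = π × 22² / 4 = 380.1 mm².
R_n = F_nv · A_b · n · n_s = 469 × 380.1 × 12 × 1 / 1000 = 2139 kN.
Design strength φR_n = 0.75 × 2139 = 1600 kN.

1600 kN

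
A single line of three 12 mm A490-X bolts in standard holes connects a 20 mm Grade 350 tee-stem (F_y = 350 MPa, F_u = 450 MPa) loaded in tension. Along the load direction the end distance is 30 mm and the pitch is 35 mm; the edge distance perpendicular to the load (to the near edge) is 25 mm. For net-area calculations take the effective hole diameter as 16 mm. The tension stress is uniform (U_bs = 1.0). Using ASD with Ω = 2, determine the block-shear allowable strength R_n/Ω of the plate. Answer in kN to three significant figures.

238 kN

Shear plane L_v = 30 + 2·35 = 100 mm; A_gv = 100 × 20 = 2000 mm².
A_nv = (100 − 2.5·16) × 20 = 1200 mm².
A_nt = (25 − 0.5·16) × 20 = 340 mm².
0.6 F_u A_nv = 324 kN; 0.6 F_y A_gv = 420 kN → shear rupture governs the shear term.
R_n = 324 + 1.0 × 450 × 340 / 1000 = 477 kN.
Allowable strength R_n/Ω = 477 / 2 = 238 kN.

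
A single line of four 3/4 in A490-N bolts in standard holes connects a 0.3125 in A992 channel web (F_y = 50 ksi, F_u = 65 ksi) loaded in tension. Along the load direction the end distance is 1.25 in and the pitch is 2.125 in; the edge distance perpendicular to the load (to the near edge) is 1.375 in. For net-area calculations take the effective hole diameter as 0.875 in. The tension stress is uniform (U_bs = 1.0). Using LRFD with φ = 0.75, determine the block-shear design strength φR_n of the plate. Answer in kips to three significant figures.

56 kips

Shear plane L_v = 1.25 + 3·2.125 = 7.625 in; A_gv = 7.625 × 0.3125 = 2.383 in².
A_nv = (7.625 − 3.5·0.875) × 0.3125 = 1.426 in².
A_nt = (1.375 − 0.5·0.875) × 0.3125 = 0.293 in².
0.6 F_u A_nv = 55.61 kips; 0.6 F_y A_gv = 71.48 kips → shear rupture governs the shear term.
R_n = 55.61 + 1.0 × 65 × 0.293 = 74.65 kips.
Design strength φR_n = 0.75 × 74.65 = 56 kips.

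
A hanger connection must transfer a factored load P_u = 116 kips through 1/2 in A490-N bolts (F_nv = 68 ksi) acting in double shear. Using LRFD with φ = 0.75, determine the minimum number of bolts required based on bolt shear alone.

A_b = π·0.5²/4 = 0.1963 in².
Per-bolt design strength φR_n = 0.75 × 68 × 0.1963 × 2 = 20.03 kips.
n ≥ 116 / 20.03 = 5.792 → use 6 bolts.

6 bolts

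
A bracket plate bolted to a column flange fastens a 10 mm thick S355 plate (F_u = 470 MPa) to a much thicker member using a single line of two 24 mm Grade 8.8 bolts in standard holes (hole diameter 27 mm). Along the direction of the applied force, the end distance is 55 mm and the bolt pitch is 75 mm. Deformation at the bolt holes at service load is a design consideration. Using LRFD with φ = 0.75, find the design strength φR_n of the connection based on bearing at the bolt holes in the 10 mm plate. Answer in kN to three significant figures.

379 kN

Per bolt r_n = 1.2 l_c t F_u ≤ 2.4 d t F_u; upper limit = 2.4 × 24 × 10 × 470 / 1000 = 270.7 kN.
Edge bolt: l_c = 55 − 27/2 = 41.5 mm → 1.2 × 41.5 × 10 × 470 / 1000 = 234.1 → r_n = 234.1 kN.
Interior bolts: l_c = 75 − 27 = 48 mm → 1.2 × 48 × 10 × 470 / 1000 = 270.7 → r_n = 270.7 kN.
R_n = 1 × 234.1 + 1 × 270.7 = 504.8 kN.
Design strength φR_n = 0.75 × 504.8 = 379 kN.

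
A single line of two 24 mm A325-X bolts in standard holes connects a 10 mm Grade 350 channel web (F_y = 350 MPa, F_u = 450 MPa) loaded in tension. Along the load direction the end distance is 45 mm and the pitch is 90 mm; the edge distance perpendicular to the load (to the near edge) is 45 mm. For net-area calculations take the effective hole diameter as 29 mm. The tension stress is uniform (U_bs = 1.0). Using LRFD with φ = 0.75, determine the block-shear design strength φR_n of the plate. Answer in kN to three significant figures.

Shear plane L_v = 45 + 1·90 = 135 mm; A_gv = 135 × 10 = 1350 mm².
A_nv = (135 − 1.5·29) × 10 = 915 mm².
A_nt = (45 − 0.5·29) × 10 = 305 mm².
0.6 F_u A_nv = 247.1 kN; 0.6 F_y A_gv = 283.5 kN → shear rupture governs the shear term.
R_n = 247.1 + 1.0 × 450 × 305 / 1000 = 384.3 kN.
Design strength φR_n = 0.75 × 384.3 = 288 kN.

288 kN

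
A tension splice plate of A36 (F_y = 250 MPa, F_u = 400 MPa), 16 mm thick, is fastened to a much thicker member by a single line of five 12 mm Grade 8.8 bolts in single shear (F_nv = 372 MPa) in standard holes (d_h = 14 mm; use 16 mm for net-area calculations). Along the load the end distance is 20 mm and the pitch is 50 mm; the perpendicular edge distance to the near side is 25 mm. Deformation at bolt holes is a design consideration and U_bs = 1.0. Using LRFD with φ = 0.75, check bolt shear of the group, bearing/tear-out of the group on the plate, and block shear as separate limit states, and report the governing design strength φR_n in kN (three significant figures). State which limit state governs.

158 kN (bolt shear governs)

Bolt shear: A_b = π·12²/4 = 113.1 mm²; R_n = 372 × 113.1 × 5 × 1 / 1000 = 210.4 kN → 0.75 × 210.4 = 158 kN.
Bearing: edge l_c = 13, r_n = 99.84 kN; interior l_c = 36, r_n = 184.3 kN; R_n = 99.84 + 4·184.3 = 837.1 kN → 628 kN.
Block shear: A_gv = 3520, A_nv = 2368, A_nt = 272 mm²; R_n = min(0.6F_uA_nv, 0.6F_yA_gv) + U_bs·F_u·A_nt = 636.8 kN → 478 kN.
Bolt shear governs: 158 kN.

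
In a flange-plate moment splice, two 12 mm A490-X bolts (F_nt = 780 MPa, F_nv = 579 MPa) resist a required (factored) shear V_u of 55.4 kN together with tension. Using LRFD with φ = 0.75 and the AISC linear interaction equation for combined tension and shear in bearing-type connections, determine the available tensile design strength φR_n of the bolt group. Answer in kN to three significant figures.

97.4 kN

A_b = π·12²/4 = 113.1 mm²; f_rv = 55.4 × 1000 / (2 × 113.1) = 244.9 MPa.
F'_nt = 1.3 F_nt − (F_nt / φF_nv) f_rv = 1.3·780 − (780/(0.75·579))·244.9 = 574.1 MPa, capped at F_nt → F'_nt = 574.1 MPa.
R_n = F'_nt · A_b · n = 574.1 × 113.1 × 2 / 1000 = 129.9 kN.
Design strength φR_n = 0.75 × 129.9 = 97.4 kN.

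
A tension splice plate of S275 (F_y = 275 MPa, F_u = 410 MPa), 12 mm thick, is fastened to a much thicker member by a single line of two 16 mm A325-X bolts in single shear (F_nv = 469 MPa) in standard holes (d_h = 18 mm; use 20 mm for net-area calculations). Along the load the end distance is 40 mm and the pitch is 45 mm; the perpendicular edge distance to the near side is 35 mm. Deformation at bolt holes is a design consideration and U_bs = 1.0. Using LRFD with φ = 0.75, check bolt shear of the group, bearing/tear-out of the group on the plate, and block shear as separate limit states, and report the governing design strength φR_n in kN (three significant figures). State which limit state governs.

141 kN (bolt shear governs)

Bolt shear: A_b = π·16²/4 = 201.1 mm²; R_n = 469 × 201.1 × 2 × 1 / 1000 = 188.6 kN → 0.75 × 188.6 = 141 kN.
Bearing: edge l_c = 31, r_n = 183 kN; interior l_c = 27, r_n = 159.4 kN; R_n = 183 + 1·159.4 = 342.4 kN → 257 kN.
Block shear: A_gv = 1020, A_nv = 660, A_nt = 300 mm²; R_n = min(0.6F_uA_nv, 0.6F_yA_gv) + U_bs·F_u·A_nt = 285.4 kN → 214 kN.
Bolt shear governs: 141 kN.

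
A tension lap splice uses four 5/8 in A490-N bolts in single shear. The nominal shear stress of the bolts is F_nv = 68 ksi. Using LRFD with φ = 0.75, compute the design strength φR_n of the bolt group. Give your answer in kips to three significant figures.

62.6 kips

A_b = π × 0.625² / 4 = 0.3068 in².
R_n = F_nv · A_b · n · n_s = 68 × 0.3068 × 4 × 1 = 83.45 kips.
Design strength φR_n = 0.75 × 83.45 = 62.6 kips.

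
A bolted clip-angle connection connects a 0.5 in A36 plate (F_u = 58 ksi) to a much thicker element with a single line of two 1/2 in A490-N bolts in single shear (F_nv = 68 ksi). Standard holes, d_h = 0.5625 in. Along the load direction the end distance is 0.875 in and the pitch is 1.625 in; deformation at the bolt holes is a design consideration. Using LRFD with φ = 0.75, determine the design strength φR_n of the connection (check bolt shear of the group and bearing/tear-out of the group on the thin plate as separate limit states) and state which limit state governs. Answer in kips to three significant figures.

20 kips (bolt shear governs)

Bolt shear: A_b = π·0.5²/4 = 0.1963 in²; R_n = 68 × 0.1963 × 2 × 1 = 26.7 kips → 0.75 × 26.7 = 20 kips.
Bearing (1.2 l_c t F_u ≤ 2.4 d t F_u): upper limit = 2.4·0.5·0.5·58 = 34.8 kips.
  Edge l_c = 0.875 − 0.5625/2 = 0.5938 → r_n = 20.66 kips; interior l_c = 1.625 − 0.5625 = 1.062 → r_n = 34.8 kips.
  R_n,bearing = 1·20.66 + 1·34.8 = 55.46 kips → 0.75 × 55.46 = 41.6 kips.
Bolt shear governs: 20 kips.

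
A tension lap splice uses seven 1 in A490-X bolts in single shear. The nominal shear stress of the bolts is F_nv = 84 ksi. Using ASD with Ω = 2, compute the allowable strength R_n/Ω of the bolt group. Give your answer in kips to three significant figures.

231 kips

A_b = π × 1² / 4 = 0.7854 in².
R_n = F_nv · A_b · n · n_s = 84 × 0.7854 × 7 × 1 = 461.8 kips.
Allowable strength R_n/Ω = 461.8 / 2 = 231 kips.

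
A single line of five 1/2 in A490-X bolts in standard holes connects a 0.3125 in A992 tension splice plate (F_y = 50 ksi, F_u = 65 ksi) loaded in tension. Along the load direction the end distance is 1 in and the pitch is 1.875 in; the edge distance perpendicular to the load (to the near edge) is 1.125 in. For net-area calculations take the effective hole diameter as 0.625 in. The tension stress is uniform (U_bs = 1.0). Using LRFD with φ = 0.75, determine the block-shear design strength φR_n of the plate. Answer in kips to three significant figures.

Shear plane L_v = 1 + 4·1.875 = 8.5 in; A_gv = 8.5 × 0.3125 = 2.656 in².
A_nv = (8.5 − 4.5·0.625) × 0.3125 = 1.777 in².
A_nt = (1.125 − 0.5·0.625) × 0.3125 = 0.2539 in².
0.6 F_u A_nv = 69.32 kips; 0.6 F_y A_gv = 79.69 kips → shear rupture governs the shear term.
R_n = 69.32 + 1.0 × 65 × 0.2539 = 85.82 kips.
Design strength φR_n = 0.75 × 85.82 = 64.4 kips.

64.4 kips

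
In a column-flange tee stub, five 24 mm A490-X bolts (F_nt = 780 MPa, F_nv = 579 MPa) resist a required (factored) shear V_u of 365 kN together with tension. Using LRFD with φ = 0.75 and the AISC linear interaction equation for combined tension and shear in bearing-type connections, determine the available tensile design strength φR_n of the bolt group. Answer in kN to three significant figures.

A_b = π·24²/4 = 452.4 mm²; f_rv = 365 × 1000 / (5 × 452.4) = 161.4 MPa.
F'_nt = 1.3 F_nt − (F_nt / φF_nv) f_rv = 1.3·780 − (780/(0.75·579))·161.4 = 724.2 MPa, capped at F_nt → F'_nt = 724.2 MPa.
R_n = F'_nt · A_b · n = 724.2 × 452.4 × 5 / 1000 = 1638 kN.
Design strength φR_n = 0.75 × 1638 = 1230 kN.

1230 kN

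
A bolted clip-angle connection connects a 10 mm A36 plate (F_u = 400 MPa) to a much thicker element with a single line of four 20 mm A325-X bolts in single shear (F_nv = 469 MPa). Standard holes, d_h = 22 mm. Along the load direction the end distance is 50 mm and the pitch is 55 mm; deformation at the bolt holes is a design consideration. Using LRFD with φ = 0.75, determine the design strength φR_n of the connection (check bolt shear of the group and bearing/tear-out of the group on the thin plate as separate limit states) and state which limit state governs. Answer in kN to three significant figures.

Bolt shear: A_b = π·20²/4 = 314.2 mm²; R_n = 469 × 314.2 × 4 × 1 / 1000 = 589.4 kN → 0.75 × 589.4 = 442 kN.
Bearing (1.2 l_c t F_u ≤ 2.4 d t F_u): upper limit = 2.4·20·10·400 / 1000 = 192 kN.
  Edge l_c = 50 − 22/2 = 39 → r_n = 187.2 kN; interior l_c = 55 − 22 = 33 → r_n = 158.4 kN.
  R_n,bearing = 1·187.2 + 3·158.4 = 662.4 kN → 0.75 × 662.4 = 497 kN.
Bolt shear governs: 442 kN.

442 kN (bolt shear governs)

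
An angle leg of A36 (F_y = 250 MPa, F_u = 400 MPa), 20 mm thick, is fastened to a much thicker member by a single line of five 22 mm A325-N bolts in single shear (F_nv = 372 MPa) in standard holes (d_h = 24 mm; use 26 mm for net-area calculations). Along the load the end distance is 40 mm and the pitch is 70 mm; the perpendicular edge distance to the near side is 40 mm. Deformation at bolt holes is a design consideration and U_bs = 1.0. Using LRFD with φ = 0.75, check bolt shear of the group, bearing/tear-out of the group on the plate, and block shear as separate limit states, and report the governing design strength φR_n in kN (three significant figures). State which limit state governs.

530 kN (bolt shear governs)

Bolt shear: A_b = π·22²/4 = 380.1 mm²; R_n = 372 × 380.1 × 5 × 1 / 1000 = 707 kN → 0.75 × 707 = 530 kN.
Bearing: edge l_c = 28, r_n = 268.8 kN; interior l_c = 46, r_n = 422.4 kN; R_n = 268.8 + 4·422.4 = 1958 kN → 1470 kN.
Block shear: A_gv = 6400, A_nv = 4060, A_nt = 540 mm²; R_n = min(0.6F_uA_nv, 0.6F_yA_gv) + U_bs·F_u·A_nt = 1176 kN → 882 kN.
Bolt shear governs: 530 kN.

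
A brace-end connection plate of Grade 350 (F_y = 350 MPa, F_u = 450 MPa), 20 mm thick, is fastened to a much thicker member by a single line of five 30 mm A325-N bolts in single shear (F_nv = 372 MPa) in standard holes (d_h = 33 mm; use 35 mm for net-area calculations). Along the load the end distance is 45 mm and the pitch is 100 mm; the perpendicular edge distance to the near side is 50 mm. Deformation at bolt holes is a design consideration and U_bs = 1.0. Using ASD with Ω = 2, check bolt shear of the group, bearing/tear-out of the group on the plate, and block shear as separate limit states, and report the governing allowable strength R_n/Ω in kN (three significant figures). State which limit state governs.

Bolt shear: A_b = π·30²/4 = 706.9 mm²; R_n = 372 × 706.9 × 5 × 1 / 1000 = 1315 kN → 1315 / 2 = 657 kN.
Bearing: edge l_c = 28.5, r_n = 307.8 kN; interior l_c = 67, r_n = 648 kN; R_n = 307.8 + 4·648 = 2900 kN → 1450 kN.
Block shear: A_gv = 8900, A_nv = 5750, A_nt = 650 mm²; R_n = min(0.6F_uA_nv, 0.6F_yA_gv) + U_bs·F_u·A_nt = 1845 kN → 922 kN.
Bolt shear governs: 657 kN.

657 kN (bolt shear governs)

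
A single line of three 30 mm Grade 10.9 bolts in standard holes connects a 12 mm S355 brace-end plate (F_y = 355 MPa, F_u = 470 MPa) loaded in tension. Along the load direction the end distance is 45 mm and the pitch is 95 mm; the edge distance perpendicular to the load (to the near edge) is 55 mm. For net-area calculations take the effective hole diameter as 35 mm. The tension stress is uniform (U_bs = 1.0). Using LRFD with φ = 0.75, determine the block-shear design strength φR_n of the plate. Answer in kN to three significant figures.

Shear plane L_v = 45 + 2·95 = 235 mm; A_gv = 235 × 12 = 2820 mm².
A_nv = (235 − 2.5·35) × 12 = 1770 mm².
A_nt = (55 − 0.5·35) × 12 = 450 mm².
0.6 F_u A_nv = 499.1 kN; 0.6 F_y A_gv = 600.7 kN → shear rupture governs the shear term.
R_n = 499.1 + 1.0 × 470 × 450 / 1000 = 710.6 kN.
Design strength φR_n = 0.75 × 710.6 = 533 kN.

533 kN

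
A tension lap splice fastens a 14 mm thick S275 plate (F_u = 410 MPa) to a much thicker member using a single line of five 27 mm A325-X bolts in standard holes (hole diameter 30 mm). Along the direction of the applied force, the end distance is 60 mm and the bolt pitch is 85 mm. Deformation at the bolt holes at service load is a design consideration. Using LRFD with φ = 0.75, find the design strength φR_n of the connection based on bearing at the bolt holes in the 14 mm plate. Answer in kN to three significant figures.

1350 kN

Per bolt r_n = 1.2 l_c t F_u ≤ 2.4 d t F_u; upper limit = 2.4 × 27 × 14 × 410 / 1000 = 372 kN.
Edge bolt: l_c = 60 − 30/2 = 45 mm → 1.2 × 45 × 14 × 410 / 1000 = 310 → r_n = 310 kN.
Interior bolts: l_c = 85 − 30 = 55 mm → 1.2 × 55 × 14 × 410 / 1000 = 378.8 → r_n = 372 kN.
R_n = 1 × 310 + 4 × 372 = 1798 kN.
Design strength φR_n = 0.75 × 1798 = 1350 kN.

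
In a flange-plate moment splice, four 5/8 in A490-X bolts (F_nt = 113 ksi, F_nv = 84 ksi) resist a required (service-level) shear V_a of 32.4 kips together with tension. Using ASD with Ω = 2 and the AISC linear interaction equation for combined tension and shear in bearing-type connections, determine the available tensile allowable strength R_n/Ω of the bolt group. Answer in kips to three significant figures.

46.6 kips

A_b = π·0.625²/4 = 0.3068 in²; f_rv = 32.4 / (4 × 0.3068) = 26.4 ksi.
F'_nt = 1.3 F_nt − (Ω F_nt / F_nv) f_rv = 1.3·113 − (2·113/84)·26.4 = 75.87 ksi, capped at F_nt → F'_nt = 75.87 ksi.
R_n = F'_nt · A_b · n = 75.87 × 0.3068 × 4 = 93.1 kips.
Allowable strength R_n/Ω = 93.1 / 2 = 46.6 kips.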